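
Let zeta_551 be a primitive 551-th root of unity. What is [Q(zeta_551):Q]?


The degree equals Euler's totient phi(551).
551 = 19 * 29
phi(551) = 504

504


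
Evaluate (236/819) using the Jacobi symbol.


Compute (236/819) via quadratic reciprocity:
  pull out 2: (2/819) = -1  (since 819 mod 8 = 3)
  pull out 2: (2/819) = -1  (since 819 mod 8 = 3)
  reciprocity: (59/819) -> -(819/59)
  reduce: (52/59)
  pull out 2: (2/59) = -1  (since 59 mod 8 = 3)
  pull out 2: (2/59) = -1  (since 59 mod 8 = 3)
  reciprocity: (13/59) -> +(59/13)
  reduce: (7/13)
  reciprocity: (7/13) -> +(13/7)
  reduce: (6/7)
  pull out 2: (2/7) = +1  (since 7 mod 8 = 7)
  reciprocity: (3/7) -> -(7/3)
  reduce: (1/3)
  (1/3) = 1
Product of signs = 1

1


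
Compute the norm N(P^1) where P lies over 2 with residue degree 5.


N(P^a) = p^(a*f)
= 2^(1*5)
= 2^5
= 32

32


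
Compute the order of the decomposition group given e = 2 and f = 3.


|D_P| = e * f
= 2 * 3
= 6

6


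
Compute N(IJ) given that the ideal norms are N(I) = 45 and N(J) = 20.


N(IJ) = N(I) * N(J)
= 45 * 20
= 900

900


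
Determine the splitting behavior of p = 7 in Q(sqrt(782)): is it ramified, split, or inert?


K = Q(sqrt(782)). Since d mod 4 = 2, disc(K) = 3128.
Check p | disc: 3128 mod 7 = 6.
p does not divide disc. Compute Legendre symbol (d/p):
5^((7-1)/2) mod 7 = -1
(d/p) = -1, so p is inert: (p) stays prime with e=1, f=2, g=1.
Therefore p is inert.

inert


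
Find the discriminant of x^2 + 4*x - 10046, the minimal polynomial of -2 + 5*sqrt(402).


The element -2 + 5*sqrt(402) has minimal polynomial:
x^2 + 4*x - 10046
Discriminant = (4)^2 - 4*(-10046)
= 16 + 40184
= 40200

40200


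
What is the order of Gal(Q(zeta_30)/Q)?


|Gal(Q(zeta_30)/Q)| = phi(30)
= 8

8


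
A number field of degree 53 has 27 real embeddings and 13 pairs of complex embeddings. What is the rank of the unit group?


By Dirichlet's unit theorem:
rank = r1 + r2 - 1
= 27 + 13 - 1
= 39

39


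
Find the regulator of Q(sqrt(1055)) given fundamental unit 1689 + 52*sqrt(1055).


epsilon = 1689 + 52*sqrt(1055)
= 3377.9997
R = ln(3377.9997)
= 8.1250

8.1250


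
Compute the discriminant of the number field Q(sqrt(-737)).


For K = Q(sqrt(d)) with d squarefree: disc(K) = d if d = 1 mod 4, and disc(K) = 4d if d = 2 or 3 mod 4.
Here d = -737, and d mod 4 = 3.
d = 3 mod 4, not 1 (O_K = Z[sqrt(d)]), so disc(K) = 4d = 4 * (-737) = -2948

-2948


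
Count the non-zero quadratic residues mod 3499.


For prime p, the number of non-zero quadratic residues is (p-1)/2.
= (3499-1)/2
= 1749

1749


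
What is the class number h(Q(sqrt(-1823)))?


K = Q(sqrt(-1823)). d mod 4 = 1, so D = disc(K) = d = -1823
h(K) equals the number of primitive reduced positive-definite forms (a, b, c) = a*x^2 + b*x*y + c*y^2 with b^2 - 4ac = D,
where reduced means |b| <= a <= c, with b >= 0 whenever |b| = a or a = c, and primitive means gcd(a, b, c) = 1.
Reduced forces 3a^2 <= |D| = 1823, so 1 <= a <= 24; b must have the parity of D, and c = (b^2 - D)/(4a) must be an integer >= a.
Enumerate a = 1..24, b in [-a, a]:
  a=1: (1, 1, 456)  [1]
  a=2: (2, -1, 228), (2, 1, 228)  [2]
  a=3: (3, -1, 152), (3, 1, 152)  [2]
  a=4: (4, -1, 114), (4, 1, 114)  [2]
  a=5: none
  a=6: (6, -5, 77), (6, -1, 76), (6, 1, 76), (6, 5, 77)  [4]
  a=7: (7, -5, 66), (7, 5, 66)  [2]
  a=8: (8, -1, 57), (8, 1, 57)  [2]
  a=9: (9, -7, 52), (9, 7, 52)  [2]
  a=10: none
  a=11: (11, -5, 42), (11, 5, 42)  [2]
  a=12: (12, -7, 39), (12, -1, 38), (12, 1, 38), (12, 7, 39)  [4]
  a=13: (13, -7, 36), (13, 7, 36)  [2]
  a=14: (14, -9, 34), (14, -5, 33), (14, 5, 33), (14, 9, 34)  [4]
  a=15: none
  a=16: (16, -15, 32), (16, 15, 32)  [2]
  a=17: (17, -9, 28), (17, 9, 28)  [2]
  a=18: (18, -11, 27), (18, -7, 26), (18, 7, 26), (18, 11, 27)  [4]
  a=19: (19, -1, 24), (19, 1, 24)  [2]
  a=20: none
  a=21: (21, -19, 26), (21, -5, 22), (21, 5, 22), (21, 19, 26)  [4]
  a=22: (22, -17, 24), (22, 17, 24)  [2]
  a=23..24: none
Total reduced forms: 1 + 2 + 2 + 2 + 4 + 2 + 2 + 2 + 2 + 4 + 2 + 4 + 2 + 2 + 4 + 2 + 4 + 2 = 45
h = 45

45


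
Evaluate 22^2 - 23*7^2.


x^2 - d*y^2
= 22^2 - 23*7^2
= 484 - 1127
= -643

-643


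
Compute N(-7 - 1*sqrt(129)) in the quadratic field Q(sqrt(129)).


N(a + b*sqrt(d)) = a^2 - d*b^2
= (-7)^2 - (129)*(-1)^2
= 49 - 129
= -80

-80


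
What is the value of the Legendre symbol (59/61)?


p = 61 is prime, so compute (59/61) with the reciprocity algorithm (Jacobi-symbol steps: pull out 2s via (2/n), flip via reciprocity, reduce):
  reciprocity: (59/61) -> +(61/59)
  reduce: (2/59)
  pull out 2: (2/59) = -1  (since 59 mod 8 = 3)
  (1/59) = 1
Product of signs = -1
(59/61) = -1

-1


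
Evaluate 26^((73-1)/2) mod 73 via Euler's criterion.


p = 73 is prime and the exponent is (p-1)/2 = 36, so by Euler's criterion 26^36 = (26/73) = +1 or -1 mod 73.
Compute by square-and-multiply:
  36 = 32 + 4 (binary 100100)
  Repeated squaring mod 73: 26^1 = 26, 26^2 = 19, 26^4 = 69, 26^8 = 16, 26^16 = 37, 26^32 = 55
  26^36 = 26^32 * 26^4 = 55 * 69 mod 73
    55 * 69 = 3795 = 72 mod 73
  26^36 = 72 mod 73
Result 72 = p - 1 = -1 mod 73: 26 is a quadratic non-residue mod 73. As a residue in [0, p-1] the value is 72.
26^36 mod 73 = 72

72


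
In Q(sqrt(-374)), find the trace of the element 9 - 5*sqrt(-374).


Tr(a + b*sqrt(d)) = (a + b*sqrt(d)) + (a - b*sqrt(d)) = 2a
= 2 * (9)
= 18

18


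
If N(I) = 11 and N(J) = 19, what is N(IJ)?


N(IJ) = N(I) * N(J)
= 11 * 19
= 209

209


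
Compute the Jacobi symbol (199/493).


Compute (199/493) via quadratic reciprocity:
  reciprocity: (199/493) -> +(493/199)
  reduce: (95/199)
  reciprocity: (95/199) -> -(199/95)
  reduce: (9/95)
  reciprocity: (9/95) -> +(95/9)
  reduce: (5/9)
  reciprocity: (5/9) -> +(9/5)
  reduce: (4/5)
  pull out 2: (2/5) = -1  (since 5 mod 8 = 5)
  pull out 2: (2/5) = -1  (since 5 mod 8 = 5)
  (1/5) = 1
Product of signs = -1

-1


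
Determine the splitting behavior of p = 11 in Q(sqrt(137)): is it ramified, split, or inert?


K = Q(sqrt(137)). Since d mod 4 = 1, disc(K) = 137.
Check p | disc: 137 mod 11 = 5.
p does not divide disc. Compute Legendre symbol (d/p):
5^((11-1)/2) mod 11 = 1
(d/p) = 1, so p splits: (p) = P*P' with e=1, f=1, g=2.
Therefore p is split.

split


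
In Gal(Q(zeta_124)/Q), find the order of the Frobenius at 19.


The Frobenius at p in Gal(Q(zeta_n)/Q) = (Z/nZ)* is the class of p, so its order is ord_124(19), the smallest k >= 1 with 19^k = 1 mod 124.
n = 124 = 2^2 * 31, phi(124) = 60; the order divides phi(n).
Divisors of 60: 1, 2, 3, 4, 5, 6, 10, 12, 15, 20, 30, 60
Repeated squaring mod 124: 19^1 = 19, 19^2 = 113, 19^4 = 121, 19^8 = 9, 19^16 = 81, 19^32 = 113
Test divisors in increasing order:
  k=1: 19^1 = 19 mod 124
  k=2: 19^2 = 113 mod 124
  k=3: 19^3 = 113 * 19 = 39 mod 124
  k=4: 19^4 = 121 mod 124
  k=5: 19^5 = 121 * 19 = 67 mod 124
  k=6: 19^6 = 121 * 113 = 33 mod 124
  k=10: 19^10 = 9 * 113 = 25 mod 124
  k=12: 19^12 = 9 * 121 = 97 mod 124
  k=15: 19^15 = 9 * 121 * 113 * 19 = 63 mod 124
  k=20: 19^20 = 81 * 121 = 5 mod 124
  k=30: 19^30 = 81 * 9 * 121 * 113 = 1 mod 124  <- first divisor giving 1
Order = 30

30


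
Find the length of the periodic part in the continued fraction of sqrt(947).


Run the CF algorithm for sqrt(947).
a_0 = floor(sqrt(947)) = 30; set m_0=0, q_0=1.
Recurrence: m' = q*a - m,  q' = (d - m'^2)/q,  a' = floor((a_0 + m')/q').
  step 1: m=30, q=47, a=1
  step 2: m=17, q=14, a=3
  step 3: m=25, q=23, a=2
  step 4: m=21, q=22, a=2
  step 5: m=23, q=19, a=2
  step 6: m=15, q=38, a=1
  step 7: m=23, q=11, a=4
  step 8: m=21, q=46, a=1
  step 9: m=25, q=7, a=7
  step 10: m=24, q=53, a=1
  step 11: m=29, q=2, a=29
  step 12: m=29, q=53, a=1
  step 13: m=24, q=7, a=7
  step 14: m=25, q=46, a=1
  step 15: m=21, q=11, a=4
  step 16: m=23, q=38, a=1
  step 17: m=15, q=19, a=2
  step 18: m=23, q=22, a=2
  step 19: m=21, q=23, a=2
  step 20: m=25, q=14, a=3
  step 21: m=17, q=47, a=1
  step 22: m=30, q=1, a=60
a_22 = 2*a_0 = 60, so the period closes here.
sqrt(947) = [30; 1, 3, 2, 2, 2, 1, 4, 1, 7, 1, 29, 1, 7, 1, 4, 1, 2, 2, 2, 3, 1, 60]
Period length = 22

22


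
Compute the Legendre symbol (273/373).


p = 373 is prime, so compute (273/373) with the reciprocity algorithm (Jacobi-symbol steps: pull out 2s via (2/n), flip via reciprocity, reduce):
  reciprocity: (273/373) -> +(373/273)
  reduce: (100/273)
  pull out 2: (2/273) = +1  (since 273 mod 8 = 1)
  pull out 2: (2/273) = +1  (since 273 mod 8 = 1)
  reciprocity: (25/273) -> +(273/25)
  reduce: (23/25)
  reciprocity: (23/25) -> +(25/23)
  reduce: (2/23)
  pull out 2: (2/23) = +1  (since 23 mod 8 = 7)
  (1/23) = 1
Product of signs = 1
(273/373) = 1

1


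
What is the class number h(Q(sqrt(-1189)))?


K = Q(sqrt(-1189)). d mod 4 = 3, so D = disc(K) = 4d = -4756
h(K) equals the number of primitive reduced positive-definite forms (a, b, c) = a*x^2 + b*x*y + c*y^2 with b^2 - 4ac = D,
where reduced means |b| <= a <= c, with b >= 0 whenever |b| = a or a = c, and primitive means gcd(a, b, c) = 1.
Reduced forces 3a^2 <= |D| = 4756, so 1 <= a <= 39; b must have the parity of D, and c = (b^2 - D)/(4a) must be an integer >= a.
Enumerate a = 1..39, b in [-a, a]:
  a=1: (1, 0, 1189)  [1]
  a=2: (2, 2, 595)  [1]
  a=3..4: none
  a=5: (5, -2, 238), (5, 2, 238)  [2]
  a=6: none
  a=7: (7, -2, 170), (7, 2, 170)  [2]
  a=8..9: none
  a=10: (10, -2, 119), (10, 2, 119)  [2]
  a=11..13: none
  a=14: (14, -2, 85), (14, 2, 85)  [2]
  a=15..16: none
  a=17: (17, -2, 70), (17, 2, 70)  [2]
  a=18..24: none
  a=25: (25, -12, 49), (25, 12, 49)  [2]
  a=26..28: none
  a=29: (29, 0, 41)  [1]
  a=30: none
  a=31: (31, -24, 43), (31, 24, 43)  [2]
  a=32..33: none
  a=34: (34, -2, 35), (34, 2, 35)  [2]
  a=35: (35, 12, 35)  [1]
  a=36..39: none
Total reduced forms: 1 + 1 + 2 + 2 + 2 + 2 + 2 + 2 + 1 + 2 + 2 + 1 = 20
h = 20

20


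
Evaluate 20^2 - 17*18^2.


x^2 - d*y^2
= 20^2 - 17*18^2
= 400 - 5508
= -5108

-5108


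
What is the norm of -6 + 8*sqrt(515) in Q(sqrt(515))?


N(a + b*sqrt(d)) = a^2 - d*b^2
= (-6)^2 - (515)*(8)^2
= 36 - 32960
= -32924

-32924


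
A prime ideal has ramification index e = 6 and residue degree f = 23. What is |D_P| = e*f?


|D_P| = e * f
= 6 * 23
= 138

138


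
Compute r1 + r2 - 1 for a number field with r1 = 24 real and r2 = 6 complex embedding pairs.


By Dirichlet's unit theorem:
rank = r1 + r2 - 1
= 24 + 6 - 1
= 29

29


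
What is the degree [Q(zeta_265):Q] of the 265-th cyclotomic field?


The degree equals Euler's totient phi(265).
265 = 5 * 53
phi(265) = 208

208


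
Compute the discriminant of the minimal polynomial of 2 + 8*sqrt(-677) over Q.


The element 2 + 8*sqrt(-677) has minimal polynomial:
x^2 - 4*x + 43332
Discriminant = (-4)^2 - 4*(43332)
= 16 - 173328
= -173312

-173312


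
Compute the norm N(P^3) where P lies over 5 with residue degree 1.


N(P^a) = p^(a*f)
= 5^(3*1)
= 5^3
= 125

125


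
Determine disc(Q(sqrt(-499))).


For K = Q(sqrt(d)) with d squarefree: disc(K) = d if d = 1 mod 4, and disc(K) = 4d if d = 2 or 3 mod 4.
Here d = -499, and d mod 4 = 1.
d = 1 mod 4 (O_K = Z[(1+sqrt(d))/2]), so disc(K) = d = -499

-499


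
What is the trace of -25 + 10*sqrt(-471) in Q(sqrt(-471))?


Tr(a + b*sqrt(d)) = (a + b*sqrt(d)) + (a - b*sqrt(d)) = 2a
= 2 * (-25)
= -50

-50


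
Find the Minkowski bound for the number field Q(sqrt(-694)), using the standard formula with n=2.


d = -694, d mod 4 = 2, so disc(K) = 4d = -2776; |disc(K)| = 2776
Imaginary quadratic field, so n = 2, s = r2 = 1, r1 = 0
M = (n!/n^n) * (4/pi)^s * sqrt(|disc(K)|) = (2!/2^2) * (4/pi)^1 * sqrt(2776)
= 0.5 * 1.273240 * 52.687759
= 33.5421

33.5421


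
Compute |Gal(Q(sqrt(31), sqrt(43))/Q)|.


The 2 square roots of distinct primes are multiplicatively independent over Q,
so [K:Q] = 2^2 and Gal(K/Q) is isomorphic to (Z/2Z)^2.
|Gal| = 2^2 = 4

4


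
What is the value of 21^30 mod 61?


p = 61 is prime and the exponent is (p-1)/2 = 30, so by Euler's criterion 21^30 = (21/61) = +1 or -1 mod 61.
Compute by square-and-multiply:
  30 = 16 + 8 + 4 + 2 (binary 11110)
  Repeated squaring mod 61: 21^1 = 21, 21^2 = 14, 21^4 = 13, 21^8 = 47, 21^16 = 13
  21^30 = 21^16 * 21^8 * 21^4 * 21^2 = 13 * 47 * 13 * 14 mod 61
    13 * 47 = 611 = 1 mod 61
    1 * 13 = 13 = 13 mod 61
    13 * 14 = 182 = 60 mod 61
  21^30 = 60 mod 61
Result 60 = p - 1 = -1 mod 61: 21 is a quadratic non-residue mod 61. As a residue in [0, p-1] the value is 60.
21^30 mod 61 = 60

60


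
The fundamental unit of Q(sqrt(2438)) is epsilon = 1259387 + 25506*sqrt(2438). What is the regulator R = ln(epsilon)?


epsilon = 1259387 + 25506*sqrt(2438)
= 2.5188e+06
R = ln(2.5188e+06)
= 14.7393

14.7393


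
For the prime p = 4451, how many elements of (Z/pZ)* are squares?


For prime p, the number of non-zero quadratic residues is (p-1)/2.
= (4451-1)/2
= 2225

2225


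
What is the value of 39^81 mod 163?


p = 163 is prime and the exponent is (p-1)/2 = 81, so by Euler's criterion 39^81 = (39/163) = +1 or -1 mod 163.
Compute by square-and-multiply:
  81 = 64 + 16 + 1 (binary 1010001)
  Repeated squaring mod 163: 39^1 = 39, 39^2 = 54, 39^4 = 145, 39^8 = 161, 39^16 = 4, 39^32 = 16, 39^64 = 93
  39^81 = 39^64 * 39^16 * 39^1 = 93 * 4 * 39 mod 163
    93 * 4 = 372 = 46 mod 163
    46 * 39 = 1794 = 1 mod 163
  39^81 = 1 mod 163
Result 1: 39 is a quadratic residue mod 163.
39^81 mod 163 = 1

1


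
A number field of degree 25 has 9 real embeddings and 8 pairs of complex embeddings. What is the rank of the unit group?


By Dirichlet's unit theorem:
rank = r1 + r2 - 1
= 9 + 8 - 1
= 16

16


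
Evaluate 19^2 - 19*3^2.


x^2 - d*y^2
= 19^2 - 19*3^2
= 361 - 171
= 190

190


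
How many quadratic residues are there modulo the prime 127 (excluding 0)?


For prime p, the number of non-zero quadratic residues is (p-1)/2.
= (127-1)/2
= 63

63


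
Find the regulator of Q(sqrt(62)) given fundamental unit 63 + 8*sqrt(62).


epsilon = 63 + 8*sqrt(62)
= 125.9921
R = ln(125.9921)
= 4.8362

4.8362


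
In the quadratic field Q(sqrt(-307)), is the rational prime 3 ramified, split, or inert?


K = Q(sqrt(-307)). Since d mod 4 = 1, disc(K) = -307.
Check p | disc: -307 mod 3 = 2.
p does not divide disc. Compute Legendre symbol (d/p):
2^((3-1)/2) mod 3 = -1
(d/p) = -1, so p is inert: (p) stays prime with e=1, f=2, g=1.
Therefore p is inert.

inert


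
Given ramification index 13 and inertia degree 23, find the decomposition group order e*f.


|D_P| = e * f
= 13 * 23
= 299

299


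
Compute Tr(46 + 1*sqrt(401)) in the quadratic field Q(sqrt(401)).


Tr(a + b*sqrt(d)) = (a + b*sqrt(d)) + (a - b*sqrt(d)) = 2a
= 2 * (46)
= 92

92


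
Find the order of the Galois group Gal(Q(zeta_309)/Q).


|Gal(Q(zeta_309)/Q)| = phi(309)
= 204

204


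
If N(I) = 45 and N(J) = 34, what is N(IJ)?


N(IJ) = N(I) * N(J)
= 45 * 34
= 1530

1530


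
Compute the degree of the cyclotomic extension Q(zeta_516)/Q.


The degree equals Euler's totient phi(516).
516 = 2^2 * 3 * 43
phi(516) = 168

168


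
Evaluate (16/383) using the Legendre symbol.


p = 383 is prime, so compute (16/383) with the reciprocity algorithm (Jacobi-symbol steps: pull out 2s via (2/n), flip via reciprocity, reduce):
  pull out 2: (2/383) = +1  (since 383 mod 8 = 7)
  pull out 2: (2/383) = +1  (since 383 mod 8 = 7)
  pull out 2: (2/383) = +1  (since 383 mod 8 = 7)
  pull out 2: (2/383) = +1  (since 383 mod 8 = 7)
  (1/383) = 1
Product of signs = 1
(16/383) = 1

1


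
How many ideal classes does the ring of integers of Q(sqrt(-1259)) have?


K = Q(sqrt(-1259)). d mod 4 = 1, so D = disc(K) = d = -1259
h(K) equals the number of primitive reduced positive-definite forms (a, b, c) = a*x^2 + b*x*y + c*y^2 with b^2 - 4ac = D,
where reduced means |b| <= a <= c, with b >= 0 whenever |b| = a or a = c, and primitive means gcd(a, b, c) = 1.
Reduced forces 3a^2 <= |D| = 1259, so 1 <= a <= 20; b must have the parity of D, and c = (b^2 - D)/(4a) must be an integer >= a.
Enumerate a = 1..20, b in [-a, a]:
  a=1: (1, 1, 315)  [1]
  a=2: none
  a=3: (3, -1, 105), (3, 1, 105)  [2]
  a=4: none
  a=5: (5, -1, 63), (5, 1, 63)  [2]
  a=6: none
  a=7: (7, -1, 45), (7, 1, 45)  [2]
  a=8: none
  a=9: (9, -1, 35), (9, 1, 35)  [2]
  a=10..14: none
  a=15: (15, -11, 23), (15, -1, 21), (15, 1, 21), (15, 11, 23)  [4]
  a=16: none
  a=17: (17, -13, 21), (17, 13, 21)  [2]
  a=18..20: none
Total reduced forms: 1 + 2 + 2 + 2 + 2 + 4 + 2 = 15
h = 15

15


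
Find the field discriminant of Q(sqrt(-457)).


For K = Q(sqrt(d)) with d squarefree: disc(K) = d if d = 1 mod 4, and disc(K) = 4d if d = 2 or 3 mod 4.
Here d = -457, and d mod 4 = 3.
d = 3 mod 4, not 1 (O_K = Z[sqrt(d)]), so disc(K) = 4d = 4 * (-457) = -1828

-1828


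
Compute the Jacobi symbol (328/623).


Compute (328/623) via quadratic reciprocity:
  pull out 2: (2/623) = +1  (since 623 mod 8 = 7)
  pull out 2: (2/623) = +1  (since 623 mod 8 = 7)
  pull out 2: (2/623) = +1  (since 623 mod 8 = 7)
  reciprocity: (41/623) -> +(623/41)
  reduce: (8/41)
  pull out 2: (2/41) = +1  (since 41 mod 8 = 1)
  pull out 2: (2/41) = +1  (since 41 mod 8 = 1)
  pull out 2: (2/41) = +1  (since 41 mod 8 = 1)
  (1/41) = 1
Product of signs = 1

1


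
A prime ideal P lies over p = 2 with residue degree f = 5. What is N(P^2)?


N(P^a) = p^(a*f)
= 2^(2*5)
= 2^10
= 1024

1024


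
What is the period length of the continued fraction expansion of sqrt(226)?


Run the CF algorithm for sqrt(226).
a_0 = floor(sqrt(226)) = 15; set m_0=0, q_0=1.
Recurrence: m' = q*a - m,  q' = (d - m'^2)/q,  a' = floor((a_0 + m')/q').
  step 1: m=15, q=1, a=30
a_1 = 2*a_0 = 30, so the period closes here.
sqrt(226) = [15; 30]
Period length = 1

1


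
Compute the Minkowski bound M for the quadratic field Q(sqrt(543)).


d = 543, d mod 4 = 3, so disc(K) = 4d = 2172; |disc(K)| = 2172
Real quadratic field, so n = 2, s = r2 = 0, r1 = 2
M = (n!/n^n) * (4/pi)^s * sqrt(|disc(K)|) = (2!/2^2) * (4/pi)^0 * sqrt(2172)
= 0.5 * 1.000000 * 46.604721
= 23.3024

23.3024


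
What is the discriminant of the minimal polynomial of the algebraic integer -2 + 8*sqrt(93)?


The element -2 + 8*sqrt(93) has minimal polynomial:
x^2 + 4*x - 5948
Discriminant = (4)^2 - 4*(-5948)
= 16 + 23792
= 23808

23808


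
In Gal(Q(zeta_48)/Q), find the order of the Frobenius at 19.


The Frobenius at p in Gal(Q(zeta_n)/Q) = (Z/nZ)* is the class of p, so its order is ord_48(19), the smallest k >= 1 with 19^k = 1 mod 48.
n = 48 = 2^4 * 3, phi(48) = 16; the order divides phi(n).
Divisors of 16: 1, 2, 4, 8, 16
Repeated squaring mod 48: 19^1 = 19, 19^2 = 25, 19^4 = 1, 19^8 = 1, 19^16 = 1
Test divisors in increasing order:
  k=1: 19^1 = 19 mod 48
  k=2: 19^2 = 25 mod 48
  k=4: 19^4 = 1 mod 48  <- first divisor giving 1
Order = 4

4


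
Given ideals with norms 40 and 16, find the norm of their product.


N(IJ) = N(I) * N(J)
= 40 * 16
= 640

640


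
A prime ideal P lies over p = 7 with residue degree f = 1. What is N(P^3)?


N(P^a) = p^(a*f)
= 7^(3*1)
= 7^3
= 343

343


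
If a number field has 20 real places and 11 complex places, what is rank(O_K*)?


By Dirichlet's unit theorem:
rank = r1 + r2 - 1
= 20 + 11 - 1
= 30

30


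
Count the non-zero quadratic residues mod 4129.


For prime p, the number of non-zero quadratic residues is (p-1)/2.
= (4129-1)/2
= 2064

2064


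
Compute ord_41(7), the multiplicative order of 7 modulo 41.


We want ord_41(7), the smallest k >= 1 with 7^k = 1 mod 41.
n = 41 = 41, phi(41) = 40; the order divides phi(n).
Divisors of 40: 1, 2, 4, 5, 8, 10, 20, 40
Repeated squaring mod 41: 7^1 = 7, 7^2 = 8, 7^4 = 23, 7^8 = 37, 7^16 = 16, 7^32 = 10
Test divisors in increasing order:
  k=1: 7^1 = 7 mod 41
  k=2: 7^2 = 8 mod 41
  k=4: 7^4 = 23 mod 41
  k=5: 7^5 = 23 * 7 = 38 mod 41
  k=8: 7^8 = 37 mod 41
  k=10: 7^10 = 37 * 8 = 9 mod 41
  k=20: 7^20 = 16 * 23 = 40 mod 41
  k=40: 7^40 = 10 * 37 = 1 mod 41  <- first divisor giving 1
Order = 40

40


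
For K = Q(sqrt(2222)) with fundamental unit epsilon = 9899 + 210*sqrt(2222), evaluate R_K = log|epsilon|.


epsilon = 9899 + 210*sqrt(2222)
= 19797.9999
R = ln(19797.9999)
= 9.8933

9.8933


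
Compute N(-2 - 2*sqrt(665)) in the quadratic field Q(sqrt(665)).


N(a + b*sqrt(d)) = a^2 - d*b^2
= (-2)^2 - (665)*(-2)^2
= 4 - 2660
= -2656

-2656


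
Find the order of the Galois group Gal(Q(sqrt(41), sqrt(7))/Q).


The 2 square roots of distinct primes are multiplicatively independent over Q,
so [K:Q] = 2^2 and Gal(K/Q) is isomorphic to (Z/2Z)^2.
|Gal| = 2^2 = 4

4


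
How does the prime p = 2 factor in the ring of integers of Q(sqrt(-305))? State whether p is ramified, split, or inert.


K = Q(sqrt(-305)). Since d mod 4 = 3, disc(K) = -1220.
Check p | disc: -1220 mod 2 = 0.
p divides disc, so p ramifies: (p) = P^2 with e=2, f=1, g=1.
Therefore p is ramified.

ramified


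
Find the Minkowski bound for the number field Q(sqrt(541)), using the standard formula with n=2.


d = 541, d mod 4 = 1, so disc(K) = d = 541; |disc(K)| = 541
Real quadratic field, so n = 2, s = r2 = 0, r1 = 2
M = (n!/n^n) * (4/pi)^s * sqrt(|disc(K)|) = (2!/2^2) * (4/pi)^0 * sqrt(541)
= 0.5 * 1.000000 * 23.259407
= 11.6297

11.6297


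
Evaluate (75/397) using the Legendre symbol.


p = 397 is prime, so compute (75/397) with the reciprocity algorithm (Jacobi-symbol steps: pull out 2s via (2/n), flip via reciprocity, reduce):
  reciprocity: (75/397) -> +(397/75)
  reduce: (22/75)
  pull out 2: (2/75) = -1  (since 75 mod 8 = 3)
  reciprocity: (11/75) -> -(75/11)
  reduce: (9/11)
  reciprocity: (9/11) -> +(11/9)
  reduce: (2/9)
  pull out 2: (2/9) = +1  (since 9 mod 8 = 1)
  (1/9) = 1
Product of signs = 1
(75/397) = 1

1


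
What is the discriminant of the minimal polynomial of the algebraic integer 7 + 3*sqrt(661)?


The element 7 + 3*sqrt(661) has minimal polynomial:
x^2 - 14*x - 5900
Discriminant = (-14)^2 - 4*(-5900)
= 196 + 23600
= 23796

23796


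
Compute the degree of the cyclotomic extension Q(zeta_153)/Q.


The degree equals Euler's totient phi(153).
153 = 3^2 * 17
phi(153) = 96

96


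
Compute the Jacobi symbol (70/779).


Compute (70/779) via quadratic reciprocity:
  pull out 2: (2/779) = -1  (since 779 mod 8 = 3)
  reciprocity: (35/779) -> -(779/35)
  reduce: (9/35)
  reciprocity: (9/35) -> +(35/9)
  reduce: (8/9)
  pull out 2: (2/9) = +1  (since 9 mod 8 = 1)
  pull out 2: (2/9) = +1  (since 9 mod 8 = 1)
  pull out 2: (2/9) = +1  (since 9 mod 8 = 1)
  (1/9) = 1
Product of signs = 1

1


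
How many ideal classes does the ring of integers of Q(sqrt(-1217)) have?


K = Q(sqrt(-1217)). d mod 4 = 3, so D = disc(K) = 4d = -4868
h(K) equals the number of primitive reduced positive-definite forms (a, b, c) = a*x^2 + b*x*y + c*y^2 with b^2 - 4ac = D,
where reduced means |b| <= a <= c, with b >= 0 whenever |b| = a or a = c, and primitive means gcd(a, b, c) = 1.
Reduced forces 3a^2 <= |D| = 4868, so 1 <= a <= 40; b must have the parity of D, and c = (b^2 - D)/(4a) must be an integer >= a.
Enumerate a = 1..40, b in [-a, a]:
  a=1: (1, 0, 1217)  [1]
  a=2: (2, 2, 609)  [1]
  a=3: (3, -2, 406), (3, 2, 406)  [2]
  a=4..5: none
  a=6: (6, -2, 203), (6, 2, 203)  [2]
  a=7: (7, -2, 174), (7, 2, 174)  [2]
  a=8: none
  a=9: (9, -8, 137), (9, 8, 137)  [2]
  a=10: none
  a=11: (11, -4, 111), (11, 4, 111)  [2]
  a=12..13: none
  a=14: (14, -2, 87), (14, 2, 87)  [2]
  a=15..17: none
  a=18: (18, -10, 69), (18, 10, 69)  [2]
  a=19..20: none
  a=21: (21, -16, 61), (21, -2, 58), (21, 2, 58), (21, 16, 61)  [4]
  a=22: (22, -18, 59), (22, 18, 59)  [2]
  a=23: (23, -10, 54), (23, 10, 54)  [2]
  a=24..26: none
  a=27: (27, -10, 46), (27, 10, 46)  [2]
  a=28: none
  a=29: (29, -2, 42), (29, 2, 42)  [2]
  a=30..32: none
  a=33: (33, -26, 42), (33, -4, 37), (33, 4, 37), (33, 26, 42)  [4]
  a=34..40: none
Total reduced forms: 1 + 1 + 2 + 2 + 2 + 2 + 2 + 2 + 2 + 4 + 2 + 2 + 2 + 2 + 4 = 32
h = 32

32


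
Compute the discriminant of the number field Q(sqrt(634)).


For K = Q(sqrt(d)) with d squarefree: disc(K) = d if d = 1 mod 4, and disc(K) = 4d if d = 2 or 3 mod 4.
Here d = 634, and d mod 4 = 2.
d = 2 mod 4, not 1 (O_K = Z[sqrt(d)]), so disc(K) = 4d = 4 * (634) = 2536

2536


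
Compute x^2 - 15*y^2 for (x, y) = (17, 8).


x^2 - d*y^2
= 17^2 - 15*8^2
= 289 - 960
= -671

-671


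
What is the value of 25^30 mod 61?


p = 61 is prime and the exponent is (p-1)/2 = 30, so by Euler's criterion 25^30 = (25/61) = +1 or -1 mod 61.
Compute by square-and-multiply:
  30 = 16 + 8 + 4 + 2 (binary 11110)
  Repeated squaring mod 61: 25^1 = 25, 25^2 = 15, 25^4 = 42, 25^8 = 56, 25^16 = 25
  25^30 = 25^16 * 25^8 * 25^4 * 25^2 = 25 * 56 * 42 * 15 mod 61
    25 * 56 = 1400 = 58 mod 61
    58 * 42 = 2436 = 57 mod 61
    57 * 15 = 855 = 1 mod 61
  25^30 = 1 mod 61
Result 1: 25 is a quadratic residue mod 61.
25^30 mod 61 = 1

1


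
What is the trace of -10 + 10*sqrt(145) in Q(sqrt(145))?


Tr(a + b*sqrt(d)) = (a + b*sqrt(d)) + (a - b*sqrt(d)) = 2a
= 2 * (-10)
= -20

-20


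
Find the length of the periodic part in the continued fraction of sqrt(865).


Run the CF algorithm for sqrt(865).
a_0 = floor(sqrt(865)) = 29; set m_0=0, q_0=1.
Recurrence: m' = q*a - m,  q' = (d - m'^2)/q,  a' = floor((a_0 + m')/q').
  step 1: m=29, q=24, a=2
  step 2: m=19, q=21, a=2
  step 3: m=23, q=16, a=3
  step 4: m=25, q=15, a=3
  step 5: m=20, q=31, a=1
  step 6: m=11, q=24, a=1
  step 7: m=13, q=29, a=1
  step 8: m=16, q=21, a=2
  step 9: m=26, q=9, a=6
  step 10: m=28, q=9, a=6
  step 11: m=26, q=21, a=2
  step 12: m=16, q=29, a=1
  step 13: m=13, q=24, a=1
  step 14: m=11, q=31, a=1
  step 15: m=20, q=15, a=3
  step 16: m=25, q=16, a=3
  step 17: m=23, q=21, a=2
  step 18: m=19, q=24, a=2
  step 19: m=29, q=1, a=58
a_19 = 2*a_0 = 58, so the period closes here.
sqrt(865) = [29; 2, 2, 3, 3, 1, 1, 1, 2, 6, 6, 2, 1, 1, 1, 3, 3, 2, 2, 58]
Period length = 19

19


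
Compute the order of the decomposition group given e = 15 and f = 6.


|D_P| = e * f
= 15 * 6
= 90

90


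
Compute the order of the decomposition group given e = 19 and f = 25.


|D_P| = e * f
= 19 * 25
= 475

475


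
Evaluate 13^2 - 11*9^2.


x^2 - d*y^2
= 13^2 - 11*9^2
= 169 - 891
= -722

-722


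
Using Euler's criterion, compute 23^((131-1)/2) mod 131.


p = 131 is prime and the exponent is (p-1)/2 = 65, so by Euler's criterion 23^65 = (23/131) = +1 or -1 mod 131.
Compute by square-and-multiply:
  65 = 64 + 1 (binary 1000001)
  Repeated squaring mod 131: 23^1 = 23, 23^2 = 5, 23^4 = 25, 23^8 = 101, 23^16 = 114, 23^32 = 27, 23^64 = 74
  23^65 = 23^64 * 23^1 = 74 * 23 mod 131
    74 * 23 = 1702 = 130 mod 131
  23^65 = 130 mod 131
Result 130 = p - 1 = -1 mod 131: 23 is a quadratic non-residue mod 131. As a residue in [0, p-1] the value is 130.
23^65 mod 131 = 130

130


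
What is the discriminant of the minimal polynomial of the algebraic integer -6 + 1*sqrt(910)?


The element -6 + 1*sqrt(910) has minimal polynomial:
x^2 + 12*x - 874
Discriminant = (12)^2 - 4*(-874)
= 144 + 3496
= 3640

3640


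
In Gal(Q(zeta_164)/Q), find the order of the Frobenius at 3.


The Frobenius at p in Gal(Q(zeta_n)/Q) = (Z/nZ)* is the class of p, so its order is ord_164(3), the smallest k >= 1 with 3^k = 1 mod 164.
n = 164 = 2^2 * 41, phi(164) = 80; the order divides phi(n).
Divisors of 80: 1, 2, 4, 5, 8, 10, 16, 20, 40, 80
Repeated squaring mod 164: 3^1 = 3, 3^2 = 9, 3^4 = 81, 3^8 = 1, 3^16 = 1, 3^32 = 1, 3^64 = 1
Test divisors in increasing order:
  k=1: 3^1 = 3 mod 164
  k=2: 3^2 = 9 mod 164
  k=4: 3^4 = 81 mod 164
  k=5: 3^5 = 81 * 3 = 79 mod 164
  k=8: 3^8 = 1 mod 164  <- first divisor giving 1
Order = 8

8


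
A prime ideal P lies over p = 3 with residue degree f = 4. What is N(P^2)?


N(P^a) = p^(a*f)
= 3^(2*4)
= 3^8
= 6561

6561


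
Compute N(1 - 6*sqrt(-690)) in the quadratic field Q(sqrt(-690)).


N(a + b*sqrt(d)) = a^2 - d*b^2
= (1)^2 - (-690)*(-6)^2
= 1 + 24840
= 24841

24841


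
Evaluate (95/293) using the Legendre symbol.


p = 293 is prime, so compute (95/293) with the reciprocity algorithm (Jacobi-symbol steps: pull out 2s via (2/n), flip via reciprocity, reduce):
  reciprocity: (95/293) -> +(293/95)
  reduce: (8/95)
  pull out 2: (2/95) = +1  (since 95 mod 8 = 7)
  pull out 2: (2/95) = +1  (since 95 mod 8 = 7)
  pull out 2: (2/95) = +1  (since 95 mod 8 = 7)
  (1/95) = 1
Product of signs = 1
(95/293) = 1

1


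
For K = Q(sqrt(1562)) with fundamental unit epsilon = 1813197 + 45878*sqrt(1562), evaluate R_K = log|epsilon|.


epsilon = 1813197 + 45878*sqrt(1562)
= 3.6264e+06
R = ln(3.6264e+06)
= 15.1037

15.1037


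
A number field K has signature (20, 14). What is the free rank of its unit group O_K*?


By Dirichlet's unit theorem:
rank = r1 + r2 - 1
= 20 + 14 - 1
= 33

33


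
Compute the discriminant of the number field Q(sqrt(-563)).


For K = Q(sqrt(d)) with d squarefree: disc(K) = d if d = 1 mod 4, and disc(K) = 4d if d = 2 or 3 mod 4.
Here d = -563, and d mod 4 = 1.
d = 1 mod 4 (O_K = Z[(1+sqrt(d))/2]), so disc(K) = d = -563

-563


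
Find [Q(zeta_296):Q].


The degree equals Euler's totient phi(296).
296 = 2^3 * 37
phi(296) = 144

144


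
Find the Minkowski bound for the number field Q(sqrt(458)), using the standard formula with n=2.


d = 458, d mod 4 = 2, so disc(K) = 4d = 1832; |disc(K)| = 1832
Real quadratic field, so n = 2, s = r2 = 0, r1 = 2
M = (n!/n^n) * (4/pi)^s * sqrt(|disc(K)|) = (2!/2^2) * (4/pi)^0 * sqrt(1832)
= 0.5 * 1.000000 * 42.801869
= 21.4009

21.4009


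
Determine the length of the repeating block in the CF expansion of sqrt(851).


Run the CF algorithm for sqrt(851).
a_0 = floor(sqrt(851)) = 29; set m_0=0, q_0=1.
Recurrence: m' = q*a - m,  q' = (d - m'^2)/q,  a' = floor((a_0 + m')/q').
  step 1: m=29, q=10, a=5
  step 2: m=21, q=41, a=1
  step 3: m=20, q=11, a=4
  step 4: m=24, q=25, a=2
  step 5: m=26, q=7, a=7
  step 6: m=23, q=46, a=1
  step 7: m=23, q=7, a=7
  step 8: m=26, q=25, a=2
  step 9: m=24, q=11, a=4
  step 10: m=20, q=41, a=1
  step 11: m=21, q=10, a=5
  step 12: m=29, q=1, a=58
a_12 = 2*a_0 = 58, so the period closes here.
sqrt(851) = [29; 5, 1, 4, 2, 7, 1, 7, 2, 4, 1, 5, 58]
Period length = 12

12


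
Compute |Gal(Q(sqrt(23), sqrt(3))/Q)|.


The 2 square roots of distinct primes are multiplicatively independent over Q,
so [K:Q] = 2^2 and Gal(K/Q) is isomorphic to (Z/2Z)^2.
|Gal| = 2^2 = 4

4


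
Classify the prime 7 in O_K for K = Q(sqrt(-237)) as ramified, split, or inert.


K = Q(sqrt(-237)). Since d mod 4 = 3, disc(K) = -948.
Check p | disc: -948 mod 7 = 4.
p does not divide disc. Compute Legendre symbol (d/p):
1^((7-1)/2) mod 7 = 1
(d/p) = 1, so p splits: (p) = P*P' with e=1, f=1, g=2.
Therefore p is split.

split


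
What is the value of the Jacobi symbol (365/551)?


Compute (365/551) via quadratic reciprocity:
  reciprocity: (365/551) -> +(551/365)
  reduce: (186/365)
  pull out 2: (2/365) = -1  (since 365 mod 8 = 5)
  reciprocity: (93/365) -> +(365/93)
  reduce: (86/93)
  pull out 2: (2/93) = -1  (since 93 mod 8 = 5)
  reciprocity: (43/93) -> +(93/43)
  reduce: (7/43)
  reciprocity: (7/43) -> -(43/7)
  reduce: (1/7)
  (1/7) = 1
Product of signs = -1

-1


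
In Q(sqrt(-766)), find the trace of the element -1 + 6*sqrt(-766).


Tr(a + b*sqrt(d)) = (a + b*sqrt(d)) + (a - b*sqrt(d)) = 2a
= 2 * (-1)
= -2

-2


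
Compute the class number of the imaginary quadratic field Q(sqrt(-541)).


K = Q(sqrt(-541)). d mod 4 = 3, so D = disc(K) = 4d = -2164
h(K) equals the number of primitive reduced positive-definite forms (a, b, c) = a*x^2 + b*x*y + c*y^2 with b^2 - 4ac = D,
where reduced means |b| <= a <= c, with b >= 0 whenever |b| = a or a = c, and primitive means gcd(a, b, c) = 1.
Reduced forces 3a^2 <= |D| = 2164, so 1 <= a <= 26; b must have the parity of D, and c = (b^2 - D)/(4a) must be an integer >= a.
Enumerate a = 1..26, b in [-a, a]:
  a=1: (1, 0, 541)  [1]
  a=2: (2, 2, 271)  [1]
  a=3..4: none
  a=5: (5, -4, 109), (5, 4, 109)  [2]
  a=6..9: none
  a=10: (10, -6, 55), (10, 6, 55)  [2]
  a=11: (11, -6, 50), (11, 6, 50)  [2]
  a=12..21: none
  a=22: (22, -6, 25), (22, 6, 25)  [2]
  a=23..26: none
Total reduced forms: 1 + 1 + 2 + 2 + 2 + 2 = 10
h = 10

10


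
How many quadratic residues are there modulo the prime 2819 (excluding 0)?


For prime p, the number of non-zero quadratic residues is (p-1)/2.
= (2819-1)/2
= 1409

1409


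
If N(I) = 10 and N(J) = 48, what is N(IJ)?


N(IJ) = N(I) * N(J)
= 10 * 48
= 480

480


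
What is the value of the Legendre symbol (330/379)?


p = 379 is prime, so compute (330/379) with the reciprocity algorithm (Jacobi-symbol steps: pull out 2s via (2/n), flip via reciprocity, reduce):
  pull out 2: (2/379) = -1  (since 379 mod 8 = 3)
  reciprocity: (165/379) -> +(379/165)
  reduce: (49/165)
  reciprocity: (49/165) -> +(165/49)
  reduce: (18/49)
  pull out 2: (2/49) = +1  (since 49 mod 8 = 1)
  reciprocity: (9/49) -> +(49/9)
  reduce: (4/9)
  pull out 2: (2/9) = +1  (since 9 mod 8 = 1)
  pull out 2: (2/9) = +1  (since 9 mod 8 = 1)
  (1/9) = 1
Product of signs = -1
(330/379) = -1

-1


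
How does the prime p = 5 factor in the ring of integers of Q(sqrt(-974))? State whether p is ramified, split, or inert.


K = Q(sqrt(-974)). Since d mod 4 = 2, disc(K) = -3896.
Check p | disc: -3896 mod 5 = 4.
p does not divide disc. Compute Legendre symbol (d/p):
1^((5-1)/2) mod 5 = 1
(d/p) = 1, so p splits: (p) = P*P' with e=1, f=1, g=2.
Therefore p is split.

split


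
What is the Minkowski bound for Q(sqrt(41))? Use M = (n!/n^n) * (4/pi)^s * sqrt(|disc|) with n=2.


d = 41, d mod 4 = 1, so disc(K) = d = 41; |disc(K)| = 41
Real quadratic field, so n = 2, s = r2 = 0, r1 = 2
M = (n!/n^n) * (4/pi)^s * sqrt(|disc(K)|) = (2!/2^2) * (4/pi)^0 * sqrt(41)
= 0.5 * 1.000000 * 6.403124
= 3.2016

3.2016


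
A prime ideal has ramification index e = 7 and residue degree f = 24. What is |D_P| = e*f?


|D_P| = e * f
= 7 * 24
= 168

168


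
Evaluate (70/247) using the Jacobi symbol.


Compute (70/247) via quadratic reciprocity:
  pull out 2: (2/247) = +1  (since 247 mod 8 = 7)
  reciprocity: (35/247) -> -(247/35)
  reduce: (2/35)
  pull out 2: (2/35) = -1  (since 35 mod 8 = 3)
  (1/35) = 1
Product of signs = 1

1


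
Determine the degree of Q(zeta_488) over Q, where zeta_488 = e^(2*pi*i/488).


The degree equals Euler's totient phi(488).
488 = 2^3 * 61
phi(488) = 240

240


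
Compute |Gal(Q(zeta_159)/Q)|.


|Gal(Q(zeta_159)/Q)| = phi(159)
= 104

104


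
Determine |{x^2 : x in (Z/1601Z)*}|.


For prime p, the number of non-zero quadratic residues is (p-1)/2.
= (1601-1)/2
= 800

800


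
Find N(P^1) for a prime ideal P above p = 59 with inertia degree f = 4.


N(P^a) = p^(a*f)
= 59^(1*4)
= 59^4
= 12117361

12117361


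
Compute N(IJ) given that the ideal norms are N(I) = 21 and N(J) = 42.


N(IJ) = N(I) * N(J)
= 21 * 42
= 882

882


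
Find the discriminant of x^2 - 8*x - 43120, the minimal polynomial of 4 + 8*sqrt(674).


The element 4 + 8*sqrt(674) has minimal polynomial:
x^2 - 8*x - 43120
Discriminant = (-8)^2 - 4*(-43120)
= 64 + 172480
= 172544

172544


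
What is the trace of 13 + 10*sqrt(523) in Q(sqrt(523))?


Tr(a + b*sqrt(d)) = (a + b*sqrt(d)) + (a - b*sqrt(d)) = 2a
= 2 * (13)
= 26

26


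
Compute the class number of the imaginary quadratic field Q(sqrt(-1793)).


K = Q(sqrt(-1793)). d mod 4 = 3, so D = disc(K) = 4d = -7172
h(K) equals the number of primitive reduced positive-definite forms (a, b, c) = a*x^2 + b*x*y + c*y^2 with b^2 - 4ac = D,
where reduced means |b| <= a <= c, with b >= 0 whenever |b| = a or a = c, and primitive means gcd(a, b, c) = 1.
Reduced forces 3a^2 <= |D| = 7172, so 1 <= a <= 48; b must have the parity of D, and c = (b^2 - D)/(4a) must be an integer >= a.
Enumerate a = 1..48, b in [-a, a]:
  a=1: (1, 0, 1793)  [1]
  a=2: (2, 2, 897)  [1]
  a=3: (3, -2, 598), (3, 2, 598)  [2]
  a=4..5: none
  a=6: (6, -2, 299), (6, 2, 299)  [2]
  a=7..8: none
  a=9: (9, -8, 201), (9, 8, 201)  [2]
  a=10: none
  a=11: (11, 0, 163)  [1]
  a=12: none
  a=13: (13, -2, 138), (13, 2, 138)  [2]
  a=14..16: none
  a=17: (17, -6, 106), (17, 6, 106)  [2]
  a=18: (18, -10, 101), (18, 10, 101)  [2]
  a=19..21: none
  a=22: (22, 22, 87)  [1]
  a=23: (23, -2, 78), (23, 2, 78)  [2]
  a=24..25: none
  a=26: (26, -2, 69), (26, 2, 69)  [2]
  a=27: (27, -8, 67), (27, 8, 67)  [2]
  a=28: none
  a=29: (29, -22, 66), (29, 22, 66)  [2]
  a=30: none
  a=31: (31, -12, 59), (31, 12, 59)  [2]
  a=32: none
  a=33: (33, -22, 58), (33, 22, 58)  [2]
  a=34: (34, -6, 53), (34, 6, 53)  [2]
  a=35..38: none
  a=39: (39, -28, 51), (39, -2, 46), (39, 2, 46), (39, 28, 51)  [4]
  a=40..42: none
  a=43: (43, -40, 51), (43, 40, 51)  [2]
  a=44..48: none
Total reduced forms: 1 + 1 + 2 + 2 + 2 + 1 + 2 + 2 + 2 + 1 + 2 + 2 + 2 + 2 + 2 + 2 + 2 + 4 + 2 = 36
h = 36

36


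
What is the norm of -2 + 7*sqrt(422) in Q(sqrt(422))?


N(a + b*sqrt(d)) = a^2 - d*b^2
= (-2)^2 - (422)*(7)^2
= 4 - 20678
= -20674

-20674


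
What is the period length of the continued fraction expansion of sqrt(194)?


Run the CF algorithm for sqrt(194).
a_0 = floor(sqrt(194)) = 13; set m_0=0, q_0=1.
Recurrence: m' = q*a - m,  q' = (d - m'^2)/q,  a' = floor((a_0 + m')/q').
  step 1: m=13, q=25, a=1
  step 2: m=12, q=2, a=12
  step 3: m=12, q=25, a=1
  step 4: m=13, q=1, a=26
a_4 = 2*a_0 = 26, so the period closes here.
sqrt(194) = [13; 1, 12, 1, 26]
Period length = 4

4


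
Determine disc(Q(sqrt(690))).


For K = Q(sqrt(d)) with d squarefree: disc(K) = d if d = 1 mod 4, and disc(K) = 4d if d = 2 or 3 mod 4.
Here d = 690, and d mod 4 = 2.
d = 2 mod 4, not 1 (O_K = Z[sqrt(d)]), so disc(K) = 4d = 4 * (690) = 2760

2760


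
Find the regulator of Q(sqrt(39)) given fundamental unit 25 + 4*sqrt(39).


epsilon = 25 + 4*sqrt(39)
= 49.9800
R = ln(49.9800)
= 3.9116

3.9116


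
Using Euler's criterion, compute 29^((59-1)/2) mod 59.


p = 59 is prime and the exponent is (p-1)/2 = 29, so by Euler's criterion 29^29 = (29/59) = +1 or -1 mod 59.
Compute by square-and-multiply:
  29 = 16 + 8 + 4 + 1 (binary 11101)
  Repeated squaring mod 59: 29^1 = 29, 29^2 = 15, 29^4 = 48, 29^8 = 3, 29^16 = 9
  29^29 = 29^16 * 29^8 * 29^4 * 29^1 = 9 * 3 * 48 * 29 mod 59
    9 * 3 = 27 = 27 mod 59
    27 * 48 = 1296 = 57 mod 59
    57 * 29 = 1653 = 1 mod 59
  29^29 = 1 mod 59
Result 1: 29 is a quadratic residue mod 59.
29^29 mod 59 = 1

1


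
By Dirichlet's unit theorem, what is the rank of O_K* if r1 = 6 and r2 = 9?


By Dirichlet's unit theorem:
rank = r1 + r2 - 1
= 6 + 9 - 1
= 14

14


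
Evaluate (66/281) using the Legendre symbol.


p = 281 is prime, so compute (66/281) with the reciprocity algorithm (Jacobi-symbol steps: pull out 2s via (2/n), flip via reciprocity, reduce):
  pull out 2: (2/281) = +1  (since 281 mod 8 = 1)
  reciprocity: (33/281) -> +(281/33)
  reduce: (17/33)
  reciprocity: (17/33) -> +(33/17)
  reduce: (16/17)
  pull out 2: (2/17) = +1  (since 17 mod 8 = 1)
  pull out 2: (2/17) = +1  (since 17 mod 8 = 1)
  pull out 2: (2/17) = +1  (since 17 mod 8 = 1)
  pull out 2: (2/17) = +1  (since 17 mod 8 = 1)
  (1/17) = 1
Product of signs = 1
(66/281) = 1

1


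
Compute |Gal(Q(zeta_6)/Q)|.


|Gal(Q(zeta_6)/Q)| = phi(6)
= 2

2


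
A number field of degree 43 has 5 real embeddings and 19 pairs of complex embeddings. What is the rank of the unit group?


By Dirichlet's unit theorem:
rank = r1 + r2 - 1
= 5 + 19 - 1
= 23

23


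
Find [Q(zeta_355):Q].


The degree equals Euler's totient phi(355).
355 = 5 * 71
phi(355) = 280

280


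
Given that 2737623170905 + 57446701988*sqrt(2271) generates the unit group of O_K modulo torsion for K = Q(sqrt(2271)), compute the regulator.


epsilon = 2737623170905 + 57446701988*sqrt(2271)
= 5.4752e+12
R = ln(5.4752e+12)
= 29.3313

29.3313


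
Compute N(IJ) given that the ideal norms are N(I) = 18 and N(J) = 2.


N(IJ) = N(I) * N(J)
= 18 * 2
= 36

36
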